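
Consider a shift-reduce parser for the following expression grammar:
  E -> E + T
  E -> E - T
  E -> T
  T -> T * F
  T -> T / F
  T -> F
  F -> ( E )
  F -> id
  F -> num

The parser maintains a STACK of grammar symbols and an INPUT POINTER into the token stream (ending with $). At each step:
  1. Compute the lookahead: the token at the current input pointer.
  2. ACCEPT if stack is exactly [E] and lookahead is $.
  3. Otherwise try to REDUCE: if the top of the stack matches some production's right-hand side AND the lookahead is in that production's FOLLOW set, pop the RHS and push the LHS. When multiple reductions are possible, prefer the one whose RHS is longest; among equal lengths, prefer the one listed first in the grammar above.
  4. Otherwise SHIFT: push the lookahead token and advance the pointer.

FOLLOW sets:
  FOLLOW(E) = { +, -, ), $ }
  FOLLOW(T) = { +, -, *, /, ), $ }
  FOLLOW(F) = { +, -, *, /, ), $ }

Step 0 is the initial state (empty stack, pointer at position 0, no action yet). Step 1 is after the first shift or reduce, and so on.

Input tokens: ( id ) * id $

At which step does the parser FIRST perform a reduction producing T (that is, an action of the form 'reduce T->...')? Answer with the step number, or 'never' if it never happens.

Answer: 4

Derivation:
Step 1: shift (. Stack=[(] ptr=1 lookahead=id remaining=[id ) * id $]
Step 2: shift id. Stack=[( id] ptr=2 lookahead=) remaining=[) * id $]
Step 3: reduce F->id. Stack=[( F] ptr=2 lookahead=) remaining=[) * id $]
Step 4: reduce T->F. Stack=[( T] ptr=2 lookahead=) remaining=[) * id $]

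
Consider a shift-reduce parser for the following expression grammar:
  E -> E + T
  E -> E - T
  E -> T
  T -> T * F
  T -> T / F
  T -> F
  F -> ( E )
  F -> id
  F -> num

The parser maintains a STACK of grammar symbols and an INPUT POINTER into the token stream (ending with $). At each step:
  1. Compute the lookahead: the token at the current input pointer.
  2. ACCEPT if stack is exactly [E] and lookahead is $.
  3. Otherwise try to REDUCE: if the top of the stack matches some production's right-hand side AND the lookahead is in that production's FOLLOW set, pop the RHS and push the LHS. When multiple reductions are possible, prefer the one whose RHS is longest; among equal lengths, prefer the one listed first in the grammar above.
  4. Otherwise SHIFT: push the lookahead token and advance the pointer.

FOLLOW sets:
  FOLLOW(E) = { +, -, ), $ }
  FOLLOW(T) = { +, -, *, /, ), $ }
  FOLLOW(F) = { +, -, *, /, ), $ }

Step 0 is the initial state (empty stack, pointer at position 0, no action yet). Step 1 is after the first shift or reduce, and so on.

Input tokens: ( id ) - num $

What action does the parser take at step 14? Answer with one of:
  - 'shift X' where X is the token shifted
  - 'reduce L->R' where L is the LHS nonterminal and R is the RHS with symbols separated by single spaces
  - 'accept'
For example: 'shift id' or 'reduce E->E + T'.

Answer: reduce E->E - T

Derivation:
Step 1: shift (. Stack=[(] ptr=1 lookahead=id remaining=[id ) - num $]
Step 2: shift id. Stack=[( id] ptr=2 lookahead=) remaining=[) - num $]
Step 3: reduce F->id. Stack=[( F] ptr=2 lookahead=) remaining=[) - num $]
Step 4: reduce T->F. Stack=[( T] ptr=2 lookahead=) remaining=[) - num $]
Step 5: reduce E->T. Stack=[( E] ptr=2 lookahead=) remaining=[) - num $]
Step 6: shift ). Stack=[( E )] ptr=3 lookahead=- remaining=[- num $]
Step 7: reduce F->( E ). Stack=[F] ptr=3 lookahead=- remaining=[- num $]
Step 8: reduce T->F. Stack=[T] ptr=3 lookahead=- remaining=[- num $]
Step 9: reduce E->T. Stack=[E] ptr=3 lookahead=- remaining=[- num $]
Step 10: shift -. Stack=[E -] ptr=4 lookahead=num remaining=[num $]
Step 11: shift num. Stack=[E - num] ptr=5 lookahead=$ remaining=[$]
Step 12: reduce F->num. Stack=[E - F] ptr=5 lookahead=$ remaining=[$]
Step 13: reduce T->F. Stack=[E - T] ptr=5 lookahead=$ remaining=[$]
Step 14: reduce E->E - T. Stack=[E] ptr=5 lookahead=$ remaining=[$]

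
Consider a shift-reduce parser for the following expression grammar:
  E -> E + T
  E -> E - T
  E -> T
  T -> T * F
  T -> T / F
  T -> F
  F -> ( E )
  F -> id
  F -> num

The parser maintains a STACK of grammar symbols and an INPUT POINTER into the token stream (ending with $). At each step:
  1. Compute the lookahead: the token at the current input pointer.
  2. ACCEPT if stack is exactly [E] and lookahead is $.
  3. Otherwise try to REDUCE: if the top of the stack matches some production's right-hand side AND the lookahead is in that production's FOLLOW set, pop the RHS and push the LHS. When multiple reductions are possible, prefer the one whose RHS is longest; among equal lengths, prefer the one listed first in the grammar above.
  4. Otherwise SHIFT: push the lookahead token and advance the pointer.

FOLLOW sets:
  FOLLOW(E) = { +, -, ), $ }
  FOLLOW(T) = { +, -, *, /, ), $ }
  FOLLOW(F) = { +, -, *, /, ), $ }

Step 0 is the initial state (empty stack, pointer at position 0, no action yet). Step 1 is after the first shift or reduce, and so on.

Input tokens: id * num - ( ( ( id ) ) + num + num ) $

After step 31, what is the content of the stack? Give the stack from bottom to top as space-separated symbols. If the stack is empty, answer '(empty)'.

Step 1: shift id. Stack=[id] ptr=1 lookahead=* remaining=[* num - ( ( ( id ) ) + num + num ) $]
Step 2: reduce F->id. Stack=[F] ptr=1 lookahead=* remaining=[* num - ( ( ( id ) ) + num + num ) $]
Step 3: reduce T->F. Stack=[T] ptr=1 lookahead=* remaining=[* num - ( ( ( id ) ) + num + num ) $]
Step 4: shift *. Stack=[T *] ptr=2 lookahead=num remaining=[num - ( ( ( id ) ) + num + num ) $]
Step 5: shift num. Stack=[T * num] ptr=3 lookahead=- remaining=[- ( ( ( id ) ) + num + num ) $]
Step 6: reduce F->num. Stack=[T * F] ptr=3 lookahead=- remaining=[- ( ( ( id ) ) + num + num ) $]
Step 7: reduce T->T * F. Stack=[T] ptr=3 lookahead=- remaining=[- ( ( ( id ) ) + num + num ) $]
Step 8: reduce E->T. Stack=[E] ptr=3 lookahead=- remaining=[- ( ( ( id ) ) + num + num ) $]
Step 9: shift -. Stack=[E -] ptr=4 lookahead=( remaining=[( ( ( id ) ) + num + num ) $]
Step 10: shift (. Stack=[E - (] ptr=5 lookahead=( remaining=[( ( id ) ) + num + num ) $]
Step 11: shift (. Stack=[E - ( (] ptr=6 lookahead=( remaining=[( id ) ) + num + num ) $]
Step 12: shift (. Stack=[E - ( ( (] ptr=7 lookahead=id remaining=[id ) ) + num + num ) $]
Step 13: shift id. Stack=[E - ( ( ( id] ptr=8 lookahead=) remaining=[) ) + num + num ) $]
Step 14: reduce F->id. Stack=[E - ( ( ( F] ptr=8 lookahead=) remaining=[) ) + num + num ) $]
Step 15: reduce T->F. Stack=[E - ( ( ( T] ptr=8 lookahead=) remaining=[) ) + num + num ) $]
Step 16: reduce E->T. Stack=[E - ( ( ( E] ptr=8 lookahead=) remaining=[) ) + num + num ) $]
Step 17: shift ). Stack=[E - ( ( ( E )] ptr=9 lookahead=) remaining=[) + num + num ) $]
Step 18: reduce F->( E ). Stack=[E - ( ( F] ptr=9 lookahead=) remaining=[) + num + num ) $]
Step 19: reduce T->F. Stack=[E - ( ( T] ptr=9 lookahead=) remaining=[) + num + num ) $]
Step 20: reduce E->T. Stack=[E - ( ( E] ptr=9 lookahead=) remaining=[) + num + num ) $]
Step 21: shift ). Stack=[E - ( ( E )] ptr=10 lookahead=+ remaining=[+ num + num ) $]
Step 22: reduce F->( E ). Stack=[E - ( F] ptr=10 lookahead=+ remaining=[+ num + num ) $]
Step 23: reduce T->F. Stack=[E - ( T] ptr=10 lookahead=+ remaining=[+ num + num ) $]
Step 24: reduce E->T. Stack=[E - ( E] ptr=10 lookahead=+ remaining=[+ num + num ) $]
Step 25: shift +. Stack=[E - ( E +] ptr=11 lookahead=num remaining=[num + num ) $]
Step 26: shift num. Stack=[E - ( E + num] ptr=12 lookahead=+ remaining=[+ num ) $]
Step 27: reduce F->num. Stack=[E - ( E + F] ptr=12 lookahead=+ remaining=[+ num ) $]
Step 28: reduce T->F. Stack=[E - ( E + T] ptr=12 lookahead=+ remaining=[+ num ) $]
Step 29: reduce E->E + T. Stack=[E - ( E] ptr=12 lookahead=+ remaining=[+ num ) $]
Step 30: shift +. Stack=[E - ( E +] ptr=13 lookahead=num remaining=[num ) $]
Step 31: shift num. Stack=[E - ( E + num] ptr=14 lookahead=) remaining=[) $]

Answer: E - ( E + num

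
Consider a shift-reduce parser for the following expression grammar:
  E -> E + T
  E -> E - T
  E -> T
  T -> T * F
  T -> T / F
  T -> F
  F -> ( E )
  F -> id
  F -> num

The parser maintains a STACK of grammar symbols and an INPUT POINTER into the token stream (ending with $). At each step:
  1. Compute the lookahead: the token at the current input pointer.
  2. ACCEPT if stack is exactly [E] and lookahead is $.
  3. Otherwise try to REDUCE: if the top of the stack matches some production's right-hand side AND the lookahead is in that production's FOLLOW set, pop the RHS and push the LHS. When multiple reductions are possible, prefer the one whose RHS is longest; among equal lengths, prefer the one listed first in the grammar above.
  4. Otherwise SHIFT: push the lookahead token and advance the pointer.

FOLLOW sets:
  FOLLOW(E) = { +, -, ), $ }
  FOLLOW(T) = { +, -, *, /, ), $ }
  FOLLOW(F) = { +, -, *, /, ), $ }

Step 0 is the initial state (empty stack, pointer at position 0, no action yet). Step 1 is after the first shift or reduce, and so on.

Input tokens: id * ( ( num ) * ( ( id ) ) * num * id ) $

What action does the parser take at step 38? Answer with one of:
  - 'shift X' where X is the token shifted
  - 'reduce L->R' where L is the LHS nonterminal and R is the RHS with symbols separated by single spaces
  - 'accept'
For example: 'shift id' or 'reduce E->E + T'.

Answer: reduce F->( E )

Derivation:
Step 1: shift id. Stack=[id] ptr=1 lookahead=* remaining=[* ( ( num ) * ( ( id ) ) * num * id ) $]
Step 2: reduce F->id. Stack=[F] ptr=1 lookahead=* remaining=[* ( ( num ) * ( ( id ) ) * num * id ) $]
Step 3: reduce T->F. Stack=[T] ptr=1 lookahead=* remaining=[* ( ( num ) * ( ( id ) ) * num * id ) $]
Step 4: shift *. Stack=[T *] ptr=2 lookahead=( remaining=[( ( num ) * ( ( id ) ) * num * id ) $]
Step 5: shift (. Stack=[T * (] ptr=3 lookahead=( remaining=[( num ) * ( ( id ) ) * num * id ) $]
Step 6: shift (. Stack=[T * ( (] ptr=4 lookahead=num remaining=[num ) * ( ( id ) ) * num * id ) $]
Step 7: shift num. Stack=[T * ( ( num] ptr=5 lookahead=) remaining=[) * ( ( id ) ) * num * id ) $]
Step 8: reduce F->num. Stack=[T * ( ( F] ptr=5 lookahead=) remaining=[) * ( ( id ) ) * num * id ) $]
Step 9: reduce T->F. Stack=[T * ( ( T] ptr=5 lookahead=) remaining=[) * ( ( id ) ) * num * id ) $]
Step 10: reduce E->T. Stack=[T * ( ( E] ptr=5 lookahead=) remaining=[) * ( ( id ) ) * num * id ) $]
Step 11: shift ). Stack=[T * ( ( E )] ptr=6 lookahead=* remaining=[* ( ( id ) ) * num * id ) $]
Step 12: reduce F->( E ). Stack=[T * ( F] ptr=6 lookahead=* remaining=[* ( ( id ) ) * num * id ) $]
Step 13: reduce T->F. Stack=[T * ( T] ptr=6 lookahead=* remaining=[* ( ( id ) ) * num * id ) $]
Step 14: shift *. Stack=[T * ( T *] ptr=7 lookahead=( remaining=[( ( id ) ) * num * id ) $]
Step 15: shift (. Stack=[T * ( T * (] ptr=8 lookahead=( remaining=[( id ) ) * num * id ) $]
Step 16: shift (. Stack=[T * ( T * ( (] ptr=9 lookahead=id remaining=[id ) ) * num * id ) $]
Step 17: shift id. Stack=[T * ( T * ( ( id] ptr=10 lookahead=) remaining=[) ) * num * id ) $]
Step 18: reduce F->id. Stack=[T * ( T * ( ( F] ptr=10 lookahead=) remaining=[) ) * num * id ) $]
Step 19: reduce T->F. Stack=[T * ( T * ( ( T] ptr=10 lookahead=) remaining=[) ) * num * id ) $]
Step 20: reduce E->T. Stack=[T * ( T * ( ( E] ptr=10 lookahead=) remaining=[) ) * num * id ) $]
Step 21: shift ). Stack=[T * ( T * ( ( E )] ptr=11 lookahead=) remaining=[) * num * id ) $]
Step 22: reduce F->( E ). Stack=[T * ( T * ( F] ptr=11 lookahead=) remaining=[) * num * id ) $]
Step 23: reduce T->F. Stack=[T * ( T * ( T] ptr=11 lookahead=) remaining=[) * num * id ) $]
Step 24: reduce E->T. Stack=[T * ( T * ( E] ptr=11 lookahead=) remaining=[) * num * id ) $]
Step 25: shift ). Stack=[T * ( T * ( E )] ptr=12 lookahead=* remaining=[* num * id ) $]
Step 26: reduce F->( E ). Stack=[T * ( T * F] ptr=12 lookahead=* remaining=[* num * id ) $]
Step 27: reduce T->T * F. Stack=[T * ( T] ptr=12 lookahead=* remaining=[* num * id ) $]
Step 28: shift *. Stack=[T * ( T *] ptr=13 lookahead=num remaining=[num * id ) $]
Step 29: shift num. Stack=[T * ( T * num] ptr=14 lookahead=* remaining=[* id ) $]
Step 30: reduce F->num. Stack=[T * ( T * F] ptr=14 lookahead=* remaining=[* id ) $]
Step 31: reduce T->T * F. Stack=[T * ( T] ptr=14 lookahead=* remaining=[* id ) $]
Step 32: shift *. Stack=[T * ( T *] ptr=15 lookahead=id remaining=[id ) $]
Step 33: shift id. Stack=[T * ( T * id] ptr=16 lookahead=) remaining=[) $]
Step 34: reduce F->id. Stack=[T * ( T * F] ptr=16 lookahead=) remaining=[) $]
Step 35: reduce T->T * F. Stack=[T * ( T] ptr=16 lookahead=) remaining=[) $]
Step 36: reduce E->T. Stack=[T * ( E] ptr=16 lookahead=) remaining=[) $]
Step 37: shift ). Stack=[T * ( E )] ptr=17 lookahead=$ remaining=[$]
Step 38: reduce F->( E ). Stack=[T * F] ptr=17 lookahead=$ remaining=[$]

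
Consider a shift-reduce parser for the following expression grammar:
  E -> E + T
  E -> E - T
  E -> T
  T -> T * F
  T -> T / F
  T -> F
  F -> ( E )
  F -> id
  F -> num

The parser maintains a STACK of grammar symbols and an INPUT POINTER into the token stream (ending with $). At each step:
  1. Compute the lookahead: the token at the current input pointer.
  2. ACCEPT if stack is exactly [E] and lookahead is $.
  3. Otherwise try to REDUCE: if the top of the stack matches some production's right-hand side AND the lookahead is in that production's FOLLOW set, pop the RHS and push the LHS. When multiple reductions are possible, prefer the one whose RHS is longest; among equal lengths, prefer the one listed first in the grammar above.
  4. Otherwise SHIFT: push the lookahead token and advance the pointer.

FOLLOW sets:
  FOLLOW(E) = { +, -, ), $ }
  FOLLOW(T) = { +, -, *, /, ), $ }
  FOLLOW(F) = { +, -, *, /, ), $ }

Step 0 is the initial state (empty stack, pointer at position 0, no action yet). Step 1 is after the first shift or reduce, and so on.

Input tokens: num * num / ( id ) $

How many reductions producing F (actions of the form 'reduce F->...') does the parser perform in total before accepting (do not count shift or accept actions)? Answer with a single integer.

Step 1: shift num. Stack=[num] ptr=1 lookahead=* remaining=[* num / ( id ) $]
Step 2: reduce F->num. Stack=[F] ptr=1 lookahead=* remaining=[* num / ( id ) $]
Step 3: reduce T->F. Stack=[T] ptr=1 lookahead=* remaining=[* num / ( id ) $]
Step 4: shift *. Stack=[T *] ptr=2 lookahead=num remaining=[num / ( id ) $]
Step 5: shift num. Stack=[T * num] ptr=3 lookahead=/ remaining=[/ ( id ) $]
Step 6: reduce F->num. Stack=[T * F] ptr=3 lookahead=/ remaining=[/ ( id ) $]
Step 7: reduce T->T * F. Stack=[T] ptr=3 lookahead=/ remaining=[/ ( id ) $]
Step 8: shift /. Stack=[T /] ptr=4 lookahead=( remaining=[( id ) $]
Step 9: shift (. Stack=[T / (] ptr=5 lookahead=id remaining=[id ) $]
Step 10: shift id. Stack=[T / ( id] ptr=6 lookahead=) remaining=[) $]
Step 11: reduce F->id. Stack=[T / ( F] ptr=6 lookahead=) remaining=[) $]
Step 12: reduce T->F. Stack=[T / ( T] ptr=6 lookahead=) remaining=[) $]
Step 13: reduce E->T. Stack=[T / ( E] ptr=6 lookahead=) remaining=[) $]
Step 14: shift ). Stack=[T / ( E )] ptr=7 lookahead=$ remaining=[$]
Step 15: reduce F->( E ). Stack=[T / F] ptr=7 lookahead=$ remaining=[$]
Step 16: reduce T->T / F. Stack=[T] ptr=7 lookahead=$ remaining=[$]
Step 17: reduce E->T. Stack=[E] ptr=7 lookahead=$ remaining=[$]
Step 18: accept. Stack=[E] ptr=7 lookahead=$ remaining=[$]

Answer: 4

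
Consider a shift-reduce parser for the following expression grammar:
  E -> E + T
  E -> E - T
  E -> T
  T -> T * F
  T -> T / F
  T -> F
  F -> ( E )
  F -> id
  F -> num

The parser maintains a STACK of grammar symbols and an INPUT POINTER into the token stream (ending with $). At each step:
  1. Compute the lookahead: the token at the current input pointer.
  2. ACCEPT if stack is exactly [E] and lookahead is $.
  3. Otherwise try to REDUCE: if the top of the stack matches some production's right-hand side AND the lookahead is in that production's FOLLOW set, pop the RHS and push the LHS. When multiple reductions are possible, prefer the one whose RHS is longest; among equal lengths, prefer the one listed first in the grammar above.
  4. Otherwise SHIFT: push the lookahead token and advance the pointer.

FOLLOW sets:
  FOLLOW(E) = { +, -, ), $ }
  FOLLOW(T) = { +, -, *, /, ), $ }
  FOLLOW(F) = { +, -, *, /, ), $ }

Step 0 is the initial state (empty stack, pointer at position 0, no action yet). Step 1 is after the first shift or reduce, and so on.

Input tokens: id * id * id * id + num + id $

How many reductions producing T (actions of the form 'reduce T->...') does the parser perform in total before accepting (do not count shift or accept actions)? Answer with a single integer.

Answer: 6

Derivation:
Step 1: shift id. Stack=[id] ptr=1 lookahead=* remaining=[* id * id * id + num + id $]
Step 2: reduce F->id. Stack=[F] ptr=1 lookahead=* remaining=[* id * id * id + num + id $]
Step 3: reduce T->F. Stack=[T] ptr=1 lookahead=* remaining=[* id * id * id + num + id $]
Step 4: shift *. Stack=[T *] ptr=2 lookahead=id remaining=[id * id * id + num + id $]
Step 5: shift id. Stack=[T * id] ptr=3 lookahead=* remaining=[* id * id + num + id $]
Step 6: reduce F->id. Stack=[T * F] ptr=3 lookahead=* remaining=[* id * id + num + id $]
Step 7: reduce T->T * F. Stack=[T] ptr=3 lookahead=* remaining=[* id * id + num + id $]
Step 8: shift *. Stack=[T *] ptr=4 lookahead=id remaining=[id * id + num + id $]
Step 9: shift id. Stack=[T * id] ptr=5 lookahead=* remaining=[* id + num + id $]
Step 10: reduce F->id. Stack=[T * F] ptr=5 lookahead=* remaining=[* id + num + id $]
Step 11: reduce T->T * F. Stack=[T] ptr=5 lookahead=* remaining=[* id + num + id $]
Step 12: shift *. Stack=[T *] ptr=6 lookahead=id remaining=[id + num + id $]
Step 13: shift id. Stack=[T * id] ptr=7 lookahead=+ remaining=[+ num + id $]
Step 14: reduce F->id. Stack=[T * F] ptr=7 lookahead=+ remaining=[+ num + id $]
Step 15: reduce T->T * F. Stack=[T] ptr=7 lookahead=+ remaining=[+ num + id $]
Step 16: reduce E->T. Stack=[E] ptr=7 lookahead=+ remaining=[+ num + id $]
Step 17: shift +. Stack=[E +] ptr=8 lookahead=num remaining=[num + id $]
Step 18: shift num. Stack=[E + num] ptr=9 lookahead=+ remaining=[+ id $]
Step 19: reduce F->num. Stack=[E + F] ptr=9 lookahead=+ remaining=[+ id $]
Step 20: reduce T->F. Stack=[E + T] ptr=9 lookahead=+ remaining=[+ id $]
Step 21: reduce E->E + T. Stack=[E] ptr=9 lookahead=+ remaining=[+ id $]
Step 22: shift +. Stack=[E +] ptr=10 lookahead=id remaining=[id $]
Step 23: shift id. Stack=[E + id] ptr=11 lookahead=$ remaining=[$]
Step 24: reduce F->id. Stack=[E + F] ptr=11 lookahead=$ remaining=[$]
Step 25: reduce T->F. Stack=[E + T] ptr=11 lookahead=$ remaining=[$]
Step 26: reduce E->E + T. Stack=[E] ptr=11 lookahead=$ remaining=[$]
Step 27: accept. Stack=[E] ptr=11 lookahead=$ remaining=[$]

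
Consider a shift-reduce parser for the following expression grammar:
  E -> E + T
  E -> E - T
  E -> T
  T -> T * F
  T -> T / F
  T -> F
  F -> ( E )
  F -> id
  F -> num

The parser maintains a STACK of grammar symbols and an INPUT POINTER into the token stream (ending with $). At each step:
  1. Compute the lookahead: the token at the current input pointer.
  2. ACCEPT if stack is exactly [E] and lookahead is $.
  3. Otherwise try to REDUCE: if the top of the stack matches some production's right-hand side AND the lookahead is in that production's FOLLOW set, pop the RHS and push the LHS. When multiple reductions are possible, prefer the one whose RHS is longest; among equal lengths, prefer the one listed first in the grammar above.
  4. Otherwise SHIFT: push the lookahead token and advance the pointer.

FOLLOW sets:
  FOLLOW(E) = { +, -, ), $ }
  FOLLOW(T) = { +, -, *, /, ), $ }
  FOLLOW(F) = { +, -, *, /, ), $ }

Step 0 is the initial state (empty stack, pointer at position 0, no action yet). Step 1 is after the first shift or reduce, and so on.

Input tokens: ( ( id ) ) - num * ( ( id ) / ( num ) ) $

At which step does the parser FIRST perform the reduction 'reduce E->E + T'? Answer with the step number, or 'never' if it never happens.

Step 1: shift (. Stack=[(] ptr=1 lookahead=( remaining=[( id ) ) - num * ( ( id ) / ( num ) ) $]
Step 2: shift (. Stack=[( (] ptr=2 lookahead=id remaining=[id ) ) - num * ( ( id ) / ( num ) ) $]
Step 3: shift id. Stack=[( ( id] ptr=3 lookahead=) remaining=[) ) - num * ( ( id ) / ( num ) ) $]
Step 4: reduce F->id. Stack=[( ( F] ptr=3 lookahead=) remaining=[) ) - num * ( ( id ) / ( num ) ) $]
Step 5: reduce T->F. Stack=[( ( T] ptr=3 lookahead=) remaining=[) ) - num * ( ( id ) / ( num ) ) $]
Step 6: reduce E->T. Stack=[( ( E] ptr=3 lookahead=) remaining=[) ) - num * ( ( id ) / ( num ) ) $]
Step 7: shift ). Stack=[( ( E )] ptr=4 lookahead=) remaining=[) - num * ( ( id ) / ( num ) ) $]
Step 8: reduce F->( E ). Stack=[( F] ptr=4 lookahead=) remaining=[) - num * ( ( id ) / ( num ) ) $]
Step 9: reduce T->F. Stack=[( T] ptr=4 lookahead=) remaining=[) - num * ( ( id ) / ( num ) ) $]
Step 10: reduce E->T. Stack=[( E] ptr=4 lookahead=) remaining=[) - num * ( ( id ) / ( num ) ) $]
Step 11: shift ). Stack=[( E )] ptr=5 lookahead=- remaining=[- num * ( ( id ) / ( num ) ) $]
Step 12: reduce F->( E ). Stack=[F] ptr=5 lookahead=- remaining=[- num * ( ( id ) / ( num ) ) $]
Step 13: reduce T->F. Stack=[T] ptr=5 lookahead=- remaining=[- num * ( ( id ) / ( num ) ) $]
Step 14: reduce E->T. Stack=[E] ptr=5 lookahead=- remaining=[- num * ( ( id ) / ( num ) ) $]
Step 15: shift -. Stack=[E -] ptr=6 lookahead=num remaining=[num * ( ( id ) / ( num ) ) $]
Step 16: shift num. Stack=[E - num] ptr=7 lookahead=* remaining=[* ( ( id ) / ( num ) ) $]
Step 17: reduce F->num. Stack=[E - F] ptr=7 lookahead=* remaining=[* ( ( id ) / ( num ) ) $]
Step 18: reduce T->F. Stack=[E - T] ptr=7 lookahead=* remaining=[* ( ( id ) / ( num ) ) $]
Step 19: shift *. Stack=[E - T *] ptr=8 lookahead=( remaining=[( ( id ) / ( num ) ) $]
Step 20: shift (. Stack=[E - T * (] ptr=9 lookahead=( remaining=[( id ) / ( num ) ) $]
Step 21: shift (. Stack=[E - T * ( (] ptr=10 lookahead=id remaining=[id ) / ( num ) ) $]
Step 22: shift id. Stack=[E - T * ( ( id] ptr=11 lookahead=) remaining=[) / ( num ) ) $]
Step 23: reduce F->id. Stack=[E - T * ( ( F] ptr=11 lookahead=) remaining=[) / ( num ) ) $]
Step 24: reduce T->F. Stack=[E - T * ( ( T] ptr=11 lookahead=) remaining=[) / ( num ) ) $]
Step 25: reduce E->T. Stack=[E - T * ( ( E] ptr=11 lookahead=) remaining=[) / ( num ) ) $]
Step 26: shift ). Stack=[E - T * ( ( E )] ptr=12 lookahead=/ remaining=[/ ( num ) ) $]
Step 27: reduce F->( E ). Stack=[E - T * ( F] ptr=12 lookahead=/ remaining=[/ ( num ) ) $]
Step 28: reduce T->F. Stack=[E - T * ( T] ptr=12 lookahead=/ remaining=[/ ( num ) ) $]
Step 29: shift /. Stack=[E - T * ( T /] ptr=13 lookahead=( remaining=[( num ) ) $]
Step 30: shift (. Stack=[E - T * ( T / (] ptr=14 lookahead=num remaining=[num ) ) $]
Step 31: shift num. Stack=[E - T * ( T / ( num] ptr=15 lookahead=) remaining=[) ) $]
Step 32: reduce F->num. Stack=[E - T * ( T / ( F] ptr=15 lookahead=) remaining=[) ) $]
Step 33: reduce T->F. Stack=[E - T * ( T / ( T] ptr=15 lookahead=) remaining=[) ) $]
Step 34: reduce E->T. Stack=[E - T * ( T / ( E] ptr=15 lookahead=) remaining=[) ) $]
Step 35: shift ). Stack=[E - T * ( T / ( E )] ptr=16 lookahead=) remaining=[) $]
Step 36: reduce F->( E ). Stack=[E - T * ( T / F] ptr=16 lookahead=) remaining=[) $]
Step 37: reduce T->T / F. Stack=[E - T * ( T] ptr=16 lookahead=) remaining=[) $]
Step 38: reduce E->T. Stack=[E - T * ( E] ptr=16 lookahead=) remaining=[) $]
Step 39: shift ). Stack=[E - T * ( E )] ptr=17 lookahead=$ remaining=[$]
Step 40: reduce F->( E ). Stack=[E - T * F] ptr=17 lookahead=$ remaining=[$]
Step 41: reduce T->T * F. Stack=[E - T] ptr=17 lookahead=$ remaining=[$]
Step 42: reduce E->E - T. Stack=[E] ptr=17 lookahead=$ remaining=[$]
Step 43: accept. Stack=[E] ptr=17 lookahead=$ remaining=[$]

Answer: never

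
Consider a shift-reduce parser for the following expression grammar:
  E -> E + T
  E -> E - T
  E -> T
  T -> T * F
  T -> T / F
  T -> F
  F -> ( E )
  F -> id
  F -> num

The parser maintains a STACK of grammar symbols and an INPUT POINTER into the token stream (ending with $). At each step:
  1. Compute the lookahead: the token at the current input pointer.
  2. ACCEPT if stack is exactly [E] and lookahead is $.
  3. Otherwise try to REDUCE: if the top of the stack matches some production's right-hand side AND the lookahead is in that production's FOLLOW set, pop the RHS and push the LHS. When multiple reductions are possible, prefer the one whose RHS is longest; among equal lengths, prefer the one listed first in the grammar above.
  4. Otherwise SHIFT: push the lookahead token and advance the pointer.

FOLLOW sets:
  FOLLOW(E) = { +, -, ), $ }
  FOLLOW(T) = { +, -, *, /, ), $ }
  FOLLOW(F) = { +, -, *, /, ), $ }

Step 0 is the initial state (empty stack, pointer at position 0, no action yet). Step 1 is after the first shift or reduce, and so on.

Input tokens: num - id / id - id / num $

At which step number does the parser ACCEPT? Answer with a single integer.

Answer: 23

Derivation:
Step 1: shift num. Stack=[num] ptr=1 lookahead=- remaining=[- id / id - id / num $]
Step 2: reduce F->num. Stack=[F] ptr=1 lookahead=- remaining=[- id / id - id / num $]
Step 3: reduce T->F. Stack=[T] ptr=1 lookahead=- remaining=[- id / id - id / num $]
Step 4: reduce E->T. Stack=[E] ptr=1 lookahead=- remaining=[- id / id - id / num $]
Step 5: shift -. Stack=[E -] ptr=2 lookahead=id remaining=[id / id - id / num $]
Step 6: shift id. Stack=[E - id] ptr=3 lookahead=/ remaining=[/ id - id / num $]
Step 7: reduce F->id. Stack=[E - F] ptr=3 lookahead=/ remaining=[/ id - id / num $]
Step 8: reduce T->F. Stack=[E - T] ptr=3 lookahead=/ remaining=[/ id - id / num $]
Step 9: shift /. Stack=[E - T /] ptr=4 lookahead=id remaining=[id - id / num $]
Step 10: shift id. Stack=[E - T / id] ptr=5 lookahead=- remaining=[- id / num $]
Step 11: reduce F->id. Stack=[E - T / F] ptr=5 lookahead=- remaining=[- id / num $]
Step 12: reduce T->T / F. Stack=[E - T] ptr=5 lookahead=- remaining=[- id / num $]
Step 13: reduce E->E - T. Stack=[E] ptr=5 lookahead=- remaining=[- id / num $]
Step 14: shift -. Stack=[E -] ptr=6 lookahead=id remaining=[id / num $]
Step 15: shift id. Stack=[E - id] ptr=7 lookahead=/ remaining=[/ num $]
Step 16: reduce F->id. Stack=[E - F] ptr=7 lookahead=/ remaining=[/ num $]
Step 17: reduce T->F. Stack=[E - T] ptr=7 lookahead=/ remaining=[/ num $]
Step 18: shift /. Stack=[E - T /] ptr=8 lookahead=num remaining=[num $]
Step 19: shift num. Stack=[E - T / num] ptr=9 lookahead=$ remaining=[$]
Step 20: reduce F->num. Stack=[E - T / F] ptr=9 lookahead=$ remaining=[$]
Step 21: reduce T->T / F. Stack=[E - T] ptr=9 lookahead=$ remaining=[$]
Step 22: reduce E->E - T. Stack=[E] ptr=9 lookahead=$ remaining=[$]
Step 23: accept. Stack=[E] ptr=9 lookahead=$ remaining=[$]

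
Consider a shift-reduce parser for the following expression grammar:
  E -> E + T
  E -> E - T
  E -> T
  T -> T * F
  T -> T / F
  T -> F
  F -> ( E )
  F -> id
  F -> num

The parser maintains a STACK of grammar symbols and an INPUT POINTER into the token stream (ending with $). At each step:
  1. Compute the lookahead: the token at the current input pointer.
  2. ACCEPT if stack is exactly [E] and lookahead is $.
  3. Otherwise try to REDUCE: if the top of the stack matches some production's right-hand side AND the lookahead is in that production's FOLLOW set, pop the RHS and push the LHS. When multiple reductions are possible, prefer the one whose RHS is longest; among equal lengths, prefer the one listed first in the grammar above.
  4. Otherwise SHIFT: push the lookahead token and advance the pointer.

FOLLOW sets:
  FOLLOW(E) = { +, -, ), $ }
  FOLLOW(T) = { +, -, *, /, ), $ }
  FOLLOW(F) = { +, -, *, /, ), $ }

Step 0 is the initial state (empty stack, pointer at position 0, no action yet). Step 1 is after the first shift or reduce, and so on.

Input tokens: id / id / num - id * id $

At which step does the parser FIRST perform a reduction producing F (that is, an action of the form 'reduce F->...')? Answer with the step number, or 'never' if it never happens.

Answer: 2

Derivation:
Step 1: shift id. Stack=[id] ptr=1 lookahead=/ remaining=[/ id / num - id * id $]
Step 2: reduce F->id. Stack=[F] ptr=1 lookahead=/ remaining=[/ id / num - id * id $]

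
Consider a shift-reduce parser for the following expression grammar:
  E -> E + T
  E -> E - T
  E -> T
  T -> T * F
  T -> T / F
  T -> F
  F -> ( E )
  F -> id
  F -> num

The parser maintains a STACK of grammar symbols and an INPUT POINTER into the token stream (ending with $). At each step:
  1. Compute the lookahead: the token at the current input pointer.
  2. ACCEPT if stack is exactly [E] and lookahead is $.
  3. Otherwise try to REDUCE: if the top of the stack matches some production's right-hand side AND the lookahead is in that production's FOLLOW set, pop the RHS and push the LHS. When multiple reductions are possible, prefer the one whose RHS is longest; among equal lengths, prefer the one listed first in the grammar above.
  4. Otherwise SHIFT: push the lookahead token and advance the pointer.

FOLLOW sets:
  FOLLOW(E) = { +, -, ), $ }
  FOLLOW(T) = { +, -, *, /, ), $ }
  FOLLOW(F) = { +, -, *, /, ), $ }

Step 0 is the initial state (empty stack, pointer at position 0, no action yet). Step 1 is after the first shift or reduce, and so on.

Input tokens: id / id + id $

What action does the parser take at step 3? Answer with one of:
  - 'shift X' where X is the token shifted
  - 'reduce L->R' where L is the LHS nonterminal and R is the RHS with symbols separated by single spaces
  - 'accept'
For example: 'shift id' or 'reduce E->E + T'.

Answer: reduce T->F

Derivation:
Step 1: shift id. Stack=[id] ptr=1 lookahead=/ remaining=[/ id + id $]
Step 2: reduce F->id. Stack=[F] ptr=1 lookahead=/ remaining=[/ id + id $]
Step 3: reduce T->F. Stack=[T] ptr=1 lookahead=/ remaining=[/ id + id $]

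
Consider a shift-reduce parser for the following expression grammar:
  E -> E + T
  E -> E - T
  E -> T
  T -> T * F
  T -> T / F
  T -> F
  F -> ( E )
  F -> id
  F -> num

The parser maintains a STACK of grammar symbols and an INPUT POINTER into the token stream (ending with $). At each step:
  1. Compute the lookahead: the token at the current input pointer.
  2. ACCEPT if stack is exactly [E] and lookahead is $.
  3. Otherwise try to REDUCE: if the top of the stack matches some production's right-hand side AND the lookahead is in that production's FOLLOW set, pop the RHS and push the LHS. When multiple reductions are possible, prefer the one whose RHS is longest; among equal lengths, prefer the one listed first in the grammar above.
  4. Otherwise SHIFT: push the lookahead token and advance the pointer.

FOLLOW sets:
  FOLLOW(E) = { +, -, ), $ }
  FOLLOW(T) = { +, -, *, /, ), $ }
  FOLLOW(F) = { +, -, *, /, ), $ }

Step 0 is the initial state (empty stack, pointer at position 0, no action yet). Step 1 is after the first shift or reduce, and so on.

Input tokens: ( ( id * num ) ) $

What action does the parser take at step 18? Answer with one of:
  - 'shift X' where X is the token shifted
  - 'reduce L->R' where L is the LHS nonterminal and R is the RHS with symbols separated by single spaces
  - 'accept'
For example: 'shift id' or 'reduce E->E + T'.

Step 1: shift (. Stack=[(] ptr=1 lookahead=( remaining=[( id * num ) ) $]
Step 2: shift (. Stack=[( (] ptr=2 lookahead=id remaining=[id * num ) ) $]
Step 3: shift id. Stack=[( ( id] ptr=3 lookahead=* remaining=[* num ) ) $]
Step 4: reduce F->id. Stack=[( ( F] ptr=3 lookahead=* remaining=[* num ) ) $]
Step 5: reduce T->F. Stack=[( ( T] ptr=3 lookahead=* remaining=[* num ) ) $]
Step 6: shift *. Stack=[( ( T *] ptr=4 lookahead=num remaining=[num ) ) $]
Step 7: shift num. Stack=[( ( T * num] ptr=5 lookahead=) remaining=[) ) $]
Step 8: reduce F->num. Stack=[( ( T * F] ptr=5 lookahead=) remaining=[) ) $]
Step 9: reduce T->T * F. Stack=[( ( T] ptr=5 lookahead=) remaining=[) ) $]
Step 10: reduce E->T. Stack=[( ( E] ptr=5 lookahead=) remaining=[) ) $]
Step 11: shift ). Stack=[( ( E )] ptr=6 lookahead=) remaining=[) $]
Step 12: reduce F->( E ). Stack=[( F] ptr=6 lookahead=) remaining=[) $]
Step 13: reduce T->F. Stack=[( T] ptr=6 lookahead=) remaining=[) $]
Step 14: reduce E->T. Stack=[( E] ptr=6 lookahead=) remaining=[) $]
Step 15: shift ). Stack=[( E )] ptr=7 lookahead=$ remaining=[$]
Step 16: reduce F->( E ). Stack=[F] ptr=7 lookahead=$ remaining=[$]
Step 17: reduce T->F. Stack=[T] ptr=7 lookahead=$ remaining=[$]
Step 18: reduce E->T. Stack=[E] ptr=7 lookahead=$ remaining=[$]

Answer: reduce E->T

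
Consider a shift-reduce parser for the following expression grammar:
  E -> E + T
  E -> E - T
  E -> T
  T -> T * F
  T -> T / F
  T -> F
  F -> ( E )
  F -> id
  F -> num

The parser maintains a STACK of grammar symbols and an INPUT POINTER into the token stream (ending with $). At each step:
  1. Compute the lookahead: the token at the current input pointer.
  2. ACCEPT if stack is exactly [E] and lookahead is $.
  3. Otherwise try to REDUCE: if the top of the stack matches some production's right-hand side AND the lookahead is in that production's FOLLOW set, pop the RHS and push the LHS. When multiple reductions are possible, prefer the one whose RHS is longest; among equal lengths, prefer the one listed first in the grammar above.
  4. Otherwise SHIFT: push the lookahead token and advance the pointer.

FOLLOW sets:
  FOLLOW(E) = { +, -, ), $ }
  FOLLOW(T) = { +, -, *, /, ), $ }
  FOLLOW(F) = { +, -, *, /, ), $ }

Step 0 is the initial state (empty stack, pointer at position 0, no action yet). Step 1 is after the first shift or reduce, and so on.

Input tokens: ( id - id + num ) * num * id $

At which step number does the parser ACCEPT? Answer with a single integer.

Answer: 28

Derivation:
Step 1: shift (. Stack=[(] ptr=1 lookahead=id remaining=[id - id + num ) * num * id $]
Step 2: shift id. Stack=[( id] ptr=2 lookahead=- remaining=[- id + num ) * num * id $]
Step 3: reduce F->id. Stack=[( F] ptr=2 lookahead=- remaining=[- id + num ) * num * id $]
Step 4: reduce T->F. Stack=[( T] ptr=2 lookahead=- remaining=[- id + num ) * num * id $]
Step 5: reduce E->T. Stack=[( E] ptr=2 lookahead=- remaining=[- id + num ) * num * id $]
Step 6: shift -. Stack=[( E -] ptr=3 lookahead=id remaining=[id + num ) * num * id $]
Step 7: shift id. Stack=[( E - id] ptr=4 lookahead=+ remaining=[+ num ) * num * id $]
Step 8: reduce F->id. Stack=[( E - F] ptr=4 lookahead=+ remaining=[+ num ) * num * id $]
Step 9: reduce T->F. Stack=[( E - T] ptr=4 lookahead=+ remaining=[+ num ) * num * id $]
Step 10: reduce E->E - T. Stack=[( E] ptr=4 lookahead=+ remaining=[+ num ) * num * id $]
Step 11: shift +. Stack=[( E +] ptr=5 lookahead=num remaining=[num ) * num * id $]
Step 12: shift num. Stack=[( E + num] ptr=6 lookahead=) remaining=[) * num * id $]
Step 13: reduce F->num. Stack=[( E + F] ptr=6 lookahead=) remaining=[) * num * id $]
Step 14: reduce T->F. Stack=[( E + T] ptr=6 lookahead=) remaining=[) * num * id $]
Step 15: reduce E->E + T. Stack=[( E] ptr=6 lookahead=) remaining=[) * num * id $]
Step 16: shift ). Stack=[( E )] ptr=7 lookahead=* remaining=[* num * id $]
Step 17: reduce F->( E ). Stack=[F] ptr=7 lookahead=* remaining=[* num * id $]
Step 18: reduce T->F. Stack=[T] ptr=7 lookahead=* remaining=[* num * id $]
Step 19: shift *. Stack=[T *] ptr=8 lookahead=num remaining=[num * id $]
Step 20: shift num. Stack=[T * num] ptr=9 lookahead=* remaining=[* id $]
Step 21: reduce F->num. Stack=[T * F] ptr=9 lookahead=* remaining=[* id $]
Step 22: reduce T->T * F. Stack=[T] ptr=9 lookahead=* remaining=[* id $]
Step 23: shift *. Stack=[T *] ptr=10 lookahead=id remaining=[id $]
Step 24: shift id. Stack=[T * id] ptr=11 lookahead=$ remaining=[$]
Step 25: reduce F->id. Stack=[T * F] ptr=11 lookahead=$ remaining=[$]
Step 26: reduce T->T * F. Stack=[T] ptr=11 lookahead=$ remaining=[$]
Step 27: reduce E->T. Stack=[E] ptr=11 lookahead=$ remaining=[$]
Step 28: accept. Stack=[E] ptr=11 lookahead=$ remaining=[$]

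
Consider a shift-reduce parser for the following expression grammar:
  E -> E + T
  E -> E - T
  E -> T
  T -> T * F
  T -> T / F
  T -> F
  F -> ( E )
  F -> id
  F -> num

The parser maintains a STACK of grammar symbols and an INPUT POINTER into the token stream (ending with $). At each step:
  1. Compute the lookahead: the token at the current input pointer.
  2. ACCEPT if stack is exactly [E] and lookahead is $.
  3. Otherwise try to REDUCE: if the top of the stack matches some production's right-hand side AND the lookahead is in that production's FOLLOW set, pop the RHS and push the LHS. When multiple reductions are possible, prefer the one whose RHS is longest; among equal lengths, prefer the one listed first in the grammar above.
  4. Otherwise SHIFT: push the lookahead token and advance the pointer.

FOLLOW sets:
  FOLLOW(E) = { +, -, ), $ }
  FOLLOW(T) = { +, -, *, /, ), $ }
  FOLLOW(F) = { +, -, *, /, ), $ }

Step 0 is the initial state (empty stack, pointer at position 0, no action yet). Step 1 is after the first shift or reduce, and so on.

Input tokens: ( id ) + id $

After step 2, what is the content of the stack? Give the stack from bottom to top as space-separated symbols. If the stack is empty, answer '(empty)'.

Step 1: shift (. Stack=[(] ptr=1 lookahead=id remaining=[id ) + id $]
Step 2: shift id. Stack=[( id] ptr=2 lookahead=) remaining=[) + id $]

Answer: ( id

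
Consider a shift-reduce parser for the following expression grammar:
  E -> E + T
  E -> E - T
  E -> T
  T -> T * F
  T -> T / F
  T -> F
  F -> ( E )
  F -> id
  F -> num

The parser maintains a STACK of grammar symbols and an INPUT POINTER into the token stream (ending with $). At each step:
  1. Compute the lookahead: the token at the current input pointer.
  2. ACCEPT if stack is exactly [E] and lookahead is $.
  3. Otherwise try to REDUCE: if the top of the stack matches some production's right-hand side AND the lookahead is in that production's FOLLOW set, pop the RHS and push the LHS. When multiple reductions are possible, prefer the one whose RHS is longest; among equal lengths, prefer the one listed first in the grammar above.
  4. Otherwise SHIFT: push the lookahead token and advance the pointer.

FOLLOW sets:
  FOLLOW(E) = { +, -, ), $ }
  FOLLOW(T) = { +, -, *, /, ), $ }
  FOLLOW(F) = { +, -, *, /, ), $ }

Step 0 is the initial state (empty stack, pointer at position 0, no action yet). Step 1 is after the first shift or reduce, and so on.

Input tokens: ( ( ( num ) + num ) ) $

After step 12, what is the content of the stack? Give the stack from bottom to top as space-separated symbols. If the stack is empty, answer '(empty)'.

Answer: ( ( E +

Derivation:
Step 1: shift (. Stack=[(] ptr=1 lookahead=( remaining=[( ( num ) + num ) ) $]
Step 2: shift (. Stack=[( (] ptr=2 lookahead=( remaining=[( num ) + num ) ) $]
Step 3: shift (. Stack=[( ( (] ptr=3 lookahead=num remaining=[num ) + num ) ) $]
Step 4: shift num. Stack=[( ( ( num] ptr=4 lookahead=) remaining=[) + num ) ) $]
Step 5: reduce F->num. Stack=[( ( ( F] ptr=4 lookahead=) remaining=[) + num ) ) $]
Step 6: reduce T->F. Stack=[( ( ( T] ptr=4 lookahead=) remaining=[) + num ) ) $]
Step 7: reduce E->T. Stack=[( ( ( E] ptr=4 lookahead=) remaining=[) + num ) ) $]
Step 8: shift ). Stack=[( ( ( E )] ptr=5 lookahead=+ remaining=[+ num ) ) $]
Step 9: reduce F->( E ). Stack=[( ( F] ptr=5 lookahead=+ remaining=[+ num ) ) $]
Step 10: reduce T->F. Stack=[( ( T] ptr=5 lookahead=+ remaining=[+ num ) ) $]
Step 11: reduce E->T. Stack=[( ( E] ptr=5 lookahead=+ remaining=[+ num ) ) $]
Step 12: shift +. Stack=[( ( E +] ptr=6 lookahead=num remaining=[num ) ) $]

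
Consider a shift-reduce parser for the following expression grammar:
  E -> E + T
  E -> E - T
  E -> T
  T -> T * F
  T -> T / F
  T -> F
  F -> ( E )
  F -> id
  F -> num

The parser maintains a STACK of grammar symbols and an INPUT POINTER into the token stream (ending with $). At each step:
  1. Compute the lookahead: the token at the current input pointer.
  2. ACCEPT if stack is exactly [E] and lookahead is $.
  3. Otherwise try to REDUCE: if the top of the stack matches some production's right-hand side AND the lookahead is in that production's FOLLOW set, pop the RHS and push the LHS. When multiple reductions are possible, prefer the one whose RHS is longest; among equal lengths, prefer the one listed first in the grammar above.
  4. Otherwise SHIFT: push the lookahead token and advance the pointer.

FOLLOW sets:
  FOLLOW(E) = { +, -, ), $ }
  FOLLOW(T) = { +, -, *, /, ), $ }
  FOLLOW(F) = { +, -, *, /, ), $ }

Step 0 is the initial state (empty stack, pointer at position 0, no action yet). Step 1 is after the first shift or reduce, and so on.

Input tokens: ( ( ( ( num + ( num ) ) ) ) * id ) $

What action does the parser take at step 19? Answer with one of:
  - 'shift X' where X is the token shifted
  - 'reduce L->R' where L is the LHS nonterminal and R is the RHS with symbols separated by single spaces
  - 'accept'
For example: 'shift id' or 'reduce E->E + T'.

Answer: shift )

Derivation:
Step 1: shift (. Stack=[(] ptr=1 lookahead=( remaining=[( ( ( num + ( num ) ) ) ) * id ) $]
Step 2: shift (. Stack=[( (] ptr=2 lookahead=( remaining=[( ( num + ( num ) ) ) ) * id ) $]
Step 3: shift (. Stack=[( ( (] ptr=3 lookahead=( remaining=[( num + ( num ) ) ) ) * id ) $]
Step 4: shift (. Stack=[( ( ( (] ptr=4 lookahead=num remaining=[num + ( num ) ) ) ) * id ) $]
Step 5: shift num. Stack=[( ( ( ( num] ptr=5 lookahead=+ remaining=[+ ( num ) ) ) ) * id ) $]
Step 6: reduce F->num. Stack=[( ( ( ( F] ptr=5 lookahead=+ remaining=[+ ( num ) ) ) ) * id ) $]
Step 7: reduce T->F. Stack=[( ( ( ( T] ptr=5 lookahead=+ remaining=[+ ( num ) ) ) ) * id ) $]
Step 8: reduce E->T. Stack=[( ( ( ( E] ptr=5 lookahead=+ remaining=[+ ( num ) ) ) ) * id ) $]
Step 9: shift +. Stack=[( ( ( ( E +] ptr=6 lookahead=( remaining=[( num ) ) ) ) * id ) $]
Step 10: shift (. Stack=[( ( ( ( E + (] ptr=7 lookahead=num remaining=[num ) ) ) ) * id ) $]
Step 11: shift num. Stack=[( ( ( ( E + ( num] ptr=8 lookahead=) remaining=[) ) ) ) * id ) $]
Step 12: reduce F->num. Stack=[( ( ( ( E + ( F] ptr=8 lookahead=) remaining=[) ) ) ) * id ) $]
Step 13: reduce T->F. Stack=[( ( ( ( E + ( T] ptr=8 lookahead=) remaining=[) ) ) ) * id ) $]
Step 14: reduce E->T. Stack=[( ( ( ( E + ( E] ptr=8 lookahead=) remaining=[) ) ) ) * id ) $]
Step 15: shift ). Stack=[( ( ( ( E + ( E )] ptr=9 lookahead=) remaining=[) ) ) * id ) $]
Step 16: reduce F->( E ). Stack=[( ( ( ( E + F] ptr=9 lookahead=) remaining=[) ) ) * id ) $]
Step 17: reduce T->F. Stack=[( ( ( ( E + T] ptr=9 lookahead=) remaining=[) ) ) * id ) $]
Step 18: reduce E->E + T. Stack=[( ( ( ( E] ptr=9 lookahead=) remaining=[) ) ) * id ) $]
Step 19: shift ). Stack=[( ( ( ( E )] ptr=10 lookahead=) remaining=[) ) * id ) $]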